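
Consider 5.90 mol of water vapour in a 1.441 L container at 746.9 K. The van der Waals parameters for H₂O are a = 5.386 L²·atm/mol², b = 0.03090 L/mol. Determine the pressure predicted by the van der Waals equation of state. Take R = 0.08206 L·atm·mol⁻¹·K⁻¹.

P = nRT/(V − nb) − a n²/V²
nRT/(V − nb) = (5.90)(0.08206)(746.9)/(1.441 − 5.90×0.03090) = 361.61/1.2587 = 287.29 atm
a n²/V² = (5.386)(5.90)²/(1.441)² = 90.291 atm
P = 287.29 − 90.291 = 197.0 atm

P ≈ 197.0 atm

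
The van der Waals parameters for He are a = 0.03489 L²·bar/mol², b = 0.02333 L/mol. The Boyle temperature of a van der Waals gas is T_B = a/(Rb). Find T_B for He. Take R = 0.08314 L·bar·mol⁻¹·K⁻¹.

For a van der Waals gas the second virial coefficient B₂ = b − a/(RT) vanishes at T_B = a/(Rb).
T_B = 0.03489/(0.08314×0.02333) = 0.03489/0.0019397 = 17.99 K

T_B ≈ 17.99 K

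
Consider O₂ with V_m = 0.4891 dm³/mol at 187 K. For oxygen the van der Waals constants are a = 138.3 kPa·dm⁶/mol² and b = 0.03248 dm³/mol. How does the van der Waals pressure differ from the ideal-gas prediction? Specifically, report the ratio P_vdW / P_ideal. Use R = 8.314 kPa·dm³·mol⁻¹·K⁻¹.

Ideal: P_ideal = RT/V_m = (8.314)(187)/0.4891 = 3178.73 kPa
vdW: P = RT/(V_m − b) − a/V_m² = 1554.72/0.456620 − 138.3/0.239219 = 3404.84 − 578.131 = 2826.71 kPa
Ratio = 2826.71/3178.73 = 0.8893

P_vdW / P_ideal ≈ 0.8893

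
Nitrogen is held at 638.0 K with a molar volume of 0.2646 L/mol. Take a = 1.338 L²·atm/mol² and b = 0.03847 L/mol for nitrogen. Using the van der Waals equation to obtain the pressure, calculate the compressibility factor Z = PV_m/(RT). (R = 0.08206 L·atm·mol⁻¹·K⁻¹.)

P = RT/(V_m − b) − a/V_m² = (0.08206)(638.0)/(0.2646 − 0.03847) − 1.338/(0.2646)²
  = 52.354/0.22613 − 19.111 = 231.52 − 19.111 = 212.41 atm
Z = PV_m/(RT) = (212.41)(0.2646)/((0.08206)(638.0)) = 56.204/52.354 = 1.074

Z ≈ 1.074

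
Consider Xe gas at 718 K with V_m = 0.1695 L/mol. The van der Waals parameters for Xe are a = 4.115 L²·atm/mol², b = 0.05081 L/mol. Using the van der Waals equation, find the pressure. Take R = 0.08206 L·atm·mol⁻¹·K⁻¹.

P ≈ 353.2 atm

P = RT/(V_m − b) − a/V_m²
RT/(V_m − b) = (0.08206)(718)/(0.1695 − 0.05081) = 58.919/0.11869 = 496.41 atm
a/V_m² = 4.115/(0.1695)² = 143.23 atm
P = 496.41 − 143.23 = 353.2 atm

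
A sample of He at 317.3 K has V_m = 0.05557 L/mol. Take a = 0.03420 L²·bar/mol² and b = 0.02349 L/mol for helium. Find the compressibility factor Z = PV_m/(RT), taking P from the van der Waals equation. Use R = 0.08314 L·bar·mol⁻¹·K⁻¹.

Z ≈ 1.709

P = RT/(V_m − b) − a/V_m² = (0.08314)(317.3)/(0.05557 − 0.02349) − 0.03420/(0.05557)²
  = 26.380/0.032080 − 11.075 = 822.32 − 11.075 = 811.25 bar
Z = PV_m/(RT) = (811.25)(0.05557)/((0.08314)(317.3)) = 45.081/26.380 = 1.709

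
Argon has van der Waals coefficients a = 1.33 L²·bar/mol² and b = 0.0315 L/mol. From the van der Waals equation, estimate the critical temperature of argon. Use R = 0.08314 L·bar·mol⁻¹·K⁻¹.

For a van der Waals gas, T_c = 8a/(27Rb).
T_c = 8×1.33/(27×0.08314×0.0315) = 10.640/0.070711 = 150.5 K

T_c ≈ 150.5 K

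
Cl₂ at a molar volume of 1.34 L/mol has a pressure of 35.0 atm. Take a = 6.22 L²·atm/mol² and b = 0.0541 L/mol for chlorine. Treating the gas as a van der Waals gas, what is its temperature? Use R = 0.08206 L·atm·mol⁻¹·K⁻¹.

T = (P + a/V_m²)(V_m − b)/R
P + a/V_m² = 35.0 + 6.22/(1.34)² = 38.464 atm
V_m − b = 1.34 − 0.0541 = 1.2859 L/mol
T = (38.464)(1.2859)/0.08206 = 602.7 K

T ≈ 602.7 K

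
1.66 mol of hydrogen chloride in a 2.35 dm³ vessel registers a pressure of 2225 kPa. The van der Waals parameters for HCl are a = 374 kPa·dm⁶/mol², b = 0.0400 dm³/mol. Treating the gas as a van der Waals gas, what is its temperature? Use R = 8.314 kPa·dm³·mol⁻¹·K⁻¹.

T = (P + a n²/V²)(V − nb)/(nR)
P + a n²/V² = 2225 + (374)(1.66)²/(2.35)² = 2411.6 kPa
V − nb = 2.35 − (1.66)(0.0400) = 2.2836 dm³
T = (2411.6)(2.2836)/((1.66)(8.314)) = 399.0 K

T ≈ 399.0 K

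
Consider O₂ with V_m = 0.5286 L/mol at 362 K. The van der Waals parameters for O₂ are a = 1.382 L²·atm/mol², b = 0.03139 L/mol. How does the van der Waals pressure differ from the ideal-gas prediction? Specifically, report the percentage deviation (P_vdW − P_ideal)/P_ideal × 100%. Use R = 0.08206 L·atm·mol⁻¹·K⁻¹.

-2.49 %

Ideal: P_ideal = RT/V_m = (0.08206)(362)/0.5286 = 56.1970 atm
vdW: P = RT/(V_m − b) − a/V_m² = 29.7057/0.497210 − 1.382/0.279418 = 59.7448 − 4.94599 = 54.7988 atm
% deviation = (54.7988 − 56.1970)/56.1970 × 100% = -2.49%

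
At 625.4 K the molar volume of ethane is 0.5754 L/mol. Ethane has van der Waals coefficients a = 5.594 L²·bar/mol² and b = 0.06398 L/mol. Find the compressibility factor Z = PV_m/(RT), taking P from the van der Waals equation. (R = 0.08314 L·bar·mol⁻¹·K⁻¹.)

Z ≈ 0.9381

P = RT/(V_m − b) − a/V_m² = (0.08314)(625.4)/(0.5754 − 0.06398) − 5.594/(0.5754)²
  = 51.996/0.51142 − 16.896 = 101.67 − 16.896 = 84.77 bar
Z = PV_m/(RT) = (84.77)(0.5754)/((0.08314)(625.4)) = 48.777/51.996 = 0.9381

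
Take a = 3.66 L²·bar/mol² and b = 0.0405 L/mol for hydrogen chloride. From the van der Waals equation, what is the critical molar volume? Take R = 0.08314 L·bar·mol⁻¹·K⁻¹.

For a van der Waals gas, V_m,c = 3b.
V_m,c = 3×0.0405 = 0.1215 L/mol

V_m,c ≈ 0.1215 L/mol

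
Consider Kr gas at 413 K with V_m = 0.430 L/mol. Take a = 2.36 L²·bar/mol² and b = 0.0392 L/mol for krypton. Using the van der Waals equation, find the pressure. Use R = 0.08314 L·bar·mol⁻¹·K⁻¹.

P ≈ 75.10 bar

P = RT/(V_m − b) − a/V_m²
RT/(V_m − b) = (0.08314)(413)/(0.430 − 0.0392) = 34.337/0.39080 = 87.863 bar
a/V_m² = 2.36/(0.430)² = 12.764 bar
P = 87.863 − 12.764 = 75.10 bar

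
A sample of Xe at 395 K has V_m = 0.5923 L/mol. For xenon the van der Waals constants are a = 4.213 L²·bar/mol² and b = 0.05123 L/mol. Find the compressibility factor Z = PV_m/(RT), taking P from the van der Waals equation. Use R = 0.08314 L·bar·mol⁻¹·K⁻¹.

Z ≈ 0.8781

P = RT/(V_m − b) − a/V_m² = (0.08314)(395)/(0.5923 − 0.05123) − 4.213/(0.5923)²
  = 32.840/0.54107 − 12.009 = 60.695 − 12.009 = 48.686 bar
Z = PV_m/(RT) = (48.686)(0.5923)/((0.08314)(395)) = 28.837/32.840 = 0.8781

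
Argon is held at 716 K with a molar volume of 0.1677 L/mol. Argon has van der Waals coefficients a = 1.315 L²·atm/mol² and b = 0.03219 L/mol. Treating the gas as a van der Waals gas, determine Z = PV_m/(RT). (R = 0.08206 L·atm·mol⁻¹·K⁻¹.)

Z ≈ 1.104

P = RT/(V_m − b) − a/V_m² = (0.08206)(716)/(0.1677 − 0.03219) − 1.315/(0.1677)²
  = 58.755/0.13551 − 46.758 = 433.58 − 46.758 = 386.82 atm
Z = PV_m/(RT) = (386.82)(0.1677)/((0.08206)(716)) = 64.870/58.755 = 1.104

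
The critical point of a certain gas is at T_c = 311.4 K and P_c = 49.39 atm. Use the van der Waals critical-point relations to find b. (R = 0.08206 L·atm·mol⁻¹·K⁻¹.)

From T_c = 8a/(27Rb) and P_c = a/(27b²): b = R T_c/(8 P_c).
b = (0.08206)(311.4)/(8×49.39) = 25.553/395.12 = 0.06467 L/mol

b ≈ 0.06467 L/mol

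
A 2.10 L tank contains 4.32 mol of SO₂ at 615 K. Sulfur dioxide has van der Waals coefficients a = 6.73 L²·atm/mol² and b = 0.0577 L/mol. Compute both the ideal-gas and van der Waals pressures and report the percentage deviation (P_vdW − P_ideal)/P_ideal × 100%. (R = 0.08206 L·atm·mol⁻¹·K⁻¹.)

Ideal: P_ideal = nRT/V = (4.32)(0.08206)(615)/2.10 = 103.818 atm
vdW: P = nRT/(V − nb) − a n²/V² = 218.017/1.85074 − 125.598/4.41000 = 117.800 − 28.4803 = 89.320 atm
% deviation = (89.320 − 103.818)/103.818 × 100% = -13.96%

-13.96 %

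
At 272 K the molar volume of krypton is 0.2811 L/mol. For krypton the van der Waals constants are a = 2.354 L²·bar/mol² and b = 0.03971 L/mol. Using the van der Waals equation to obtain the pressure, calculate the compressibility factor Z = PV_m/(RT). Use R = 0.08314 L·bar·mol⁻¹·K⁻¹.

P = RT/(V_m − b) − a/V_m² = (0.08314)(272)/(0.2811 − 0.03971) − 2.354/(0.2811)²
  = 22.614/0.24139 − 29.791 = 93.682 − 29.791 = 63.891 bar
Z = PV_m/(RT) = (63.891)(0.2811)/((0.08314)(272)) = 17.960/22.614 = 0.7942

Z ≈ 0.7942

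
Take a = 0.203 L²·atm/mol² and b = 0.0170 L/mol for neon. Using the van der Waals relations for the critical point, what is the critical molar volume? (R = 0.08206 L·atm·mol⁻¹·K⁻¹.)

For a van der Waals gas, V_m,c = 3b.
V_m,c = 3×0.0170 = 0.05100 L/mol

V_m,c ≈ 0.05100 L/mol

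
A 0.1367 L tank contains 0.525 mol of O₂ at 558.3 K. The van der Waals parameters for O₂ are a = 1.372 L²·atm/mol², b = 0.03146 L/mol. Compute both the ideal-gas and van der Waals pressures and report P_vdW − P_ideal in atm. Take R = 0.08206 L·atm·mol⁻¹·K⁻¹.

Ideal: P_ideal = nRT/V = (0.525)(0.08206)(558.3)/0.1367 = 175.950 atm
vdW: P = nRT/(V − nb) − a n²/V² = 24.0524/0.120184 − 0.378158/0.0186869 = 200.130 − 20.2365 = 179.894 atm
ΔP = 179.894 − 175.950 = 3.94 atm

ΔP ≈ 3.94 atm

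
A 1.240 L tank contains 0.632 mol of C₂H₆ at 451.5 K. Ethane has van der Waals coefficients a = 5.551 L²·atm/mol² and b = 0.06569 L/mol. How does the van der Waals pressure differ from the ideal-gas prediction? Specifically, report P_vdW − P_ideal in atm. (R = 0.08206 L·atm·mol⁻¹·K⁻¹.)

Ideal: P_ideal = nRT/V = (0.632)(0.08206)(451.5)/1.240 = 18.8836 atm
vdW: P = nRT/(V − nb) − a n²/V² = 23.4157/1.19848 − 2.21720/1.53760 = 19.5378 − 1.44199 = 18.0958 atm
ΔP = 18.0958 − 18.8836 = -0.788 atm

ΔP ≈ -0.788 atm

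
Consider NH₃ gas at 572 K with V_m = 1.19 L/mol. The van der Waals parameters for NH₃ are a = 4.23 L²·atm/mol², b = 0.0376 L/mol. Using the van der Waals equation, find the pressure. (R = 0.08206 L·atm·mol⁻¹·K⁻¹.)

P ≈ 37.74 atm

P = RT/(V_m − b) − a/V_m²
RT/(V_m − b) = (0.08206)(572)/(1.19 − 0.0376) = 46.938/1.1524 = 40.731 atm
a/V_m² = 4.23/(1.19)² = 2.9871 atm
P = 40.731 − 2.9871 = 37.74 atm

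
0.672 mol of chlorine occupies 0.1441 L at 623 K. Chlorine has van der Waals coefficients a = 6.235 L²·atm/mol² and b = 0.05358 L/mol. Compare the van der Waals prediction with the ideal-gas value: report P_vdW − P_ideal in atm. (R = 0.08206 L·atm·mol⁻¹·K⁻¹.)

ΔP ≈ -56.18 atm

Ideal: P_ideal = nRT/V = (0.672)(0.08206)(623)/0.1441 = 238.410 atm
vdW: P = nRT/(V − nb) − a n²/V² = 34.3549/0.108094 − 2.81563/0.0207648 = 317.824 − 135.596 = 182.228 atm
ΔP = 182.228 − 238.410 = -56.18 atm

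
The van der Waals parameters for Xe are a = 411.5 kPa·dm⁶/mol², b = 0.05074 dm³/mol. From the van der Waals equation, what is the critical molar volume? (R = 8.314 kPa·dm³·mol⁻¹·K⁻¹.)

For a van der Waals gas, V_m,c = 3b.
V_m,c = 3×0.05074 = 0.1522 dm³/mol

V_m,c ≈ 0.1522 dm³/mol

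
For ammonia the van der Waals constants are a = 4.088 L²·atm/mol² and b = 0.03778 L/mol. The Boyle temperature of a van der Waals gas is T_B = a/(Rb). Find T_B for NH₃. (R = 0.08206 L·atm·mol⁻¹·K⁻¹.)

For a van der Waals gas the second virial coefficient B₂ = b − a/(RT) vanishes at T_B = a/(Rb).
T_B = 4.088/(0.08206×0.03778) = 4.088/0.0031002 = 1319 K

T_B ≈ 1319 K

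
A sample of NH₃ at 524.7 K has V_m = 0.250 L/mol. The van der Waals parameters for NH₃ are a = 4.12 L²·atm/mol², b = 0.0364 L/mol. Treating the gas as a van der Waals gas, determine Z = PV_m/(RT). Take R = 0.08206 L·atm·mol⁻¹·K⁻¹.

Z ≈ 0.7877

P = RT/(V_m − b) − a/V_m² = (0.08206)(524.7)/(0.250 − 0.0364) − 4.12/(0.250)²
  = 43.057/0.21360 − 65.920 = 201.58 − 65.920 = 135.66 atm
Z = PV_m/(RT) = (135.66)(0.250)/((0.08206)(524.7)) = 33.915/43.057 = 0.7877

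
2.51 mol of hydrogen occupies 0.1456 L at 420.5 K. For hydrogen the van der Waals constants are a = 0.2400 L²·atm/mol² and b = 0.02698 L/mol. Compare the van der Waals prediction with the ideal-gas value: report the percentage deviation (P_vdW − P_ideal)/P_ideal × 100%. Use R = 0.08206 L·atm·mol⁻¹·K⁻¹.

Ideal: P_ideal = nRT/V = (2.51)(0.08206)(420.5)/0.1456 = 594.853 atm
vdW: P = nRT/(V − nb) − a n²/V² = 86.6106/0.0778802 − 1.51202/0.0211994 = 1112.10 − 71.3237 = 1040.78 atm
% deviation = (1040.78 − 594.853)/594.853 × 100% = 74.96%

74.96 %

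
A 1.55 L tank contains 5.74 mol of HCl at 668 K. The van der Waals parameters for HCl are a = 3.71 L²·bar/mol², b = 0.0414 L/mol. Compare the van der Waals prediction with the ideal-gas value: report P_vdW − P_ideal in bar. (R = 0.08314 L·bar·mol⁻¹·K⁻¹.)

Ideal: P_ideal = nRT/V = (5.74)(0.08314)(668)/1.55 = 205.668 bar
vdW: P = nRT/(V − nb) − a n²/V² = 318.785/1.31236 − 122.236/2.40250 = 242.910 − 50.8787 = 192.031 bar
ΔP = 192.031 − 205.668 = -13.64 bar

ΔP ≈ -13.64 bar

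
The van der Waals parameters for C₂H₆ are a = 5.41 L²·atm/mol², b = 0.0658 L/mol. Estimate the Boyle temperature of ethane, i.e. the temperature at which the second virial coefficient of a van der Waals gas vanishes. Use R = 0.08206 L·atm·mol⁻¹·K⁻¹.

T_B ≈ 1002 K

For a van der Waals gas the second virial coefficient B₂ = b − a/(RT) vanishes at T_B = a/(Rb).
T_B = 5.41/(0.08206×0.0658) = 5.41/0.0053995 = 1002 K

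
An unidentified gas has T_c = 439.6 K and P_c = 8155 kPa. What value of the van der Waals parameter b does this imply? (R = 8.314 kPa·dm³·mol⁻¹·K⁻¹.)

b ≈ 0.05602 dm³/mol

From T_c = 8a/(27Rb) and P_c = a/(27b²): b = R T_c/(8 P_c).
b = (8.314)(439.6)/(8×8155) = 3654.8/65240 = 0.05602 dm³/mol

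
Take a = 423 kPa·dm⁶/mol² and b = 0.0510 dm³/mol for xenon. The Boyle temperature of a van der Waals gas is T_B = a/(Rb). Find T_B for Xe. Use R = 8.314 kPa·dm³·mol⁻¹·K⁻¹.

For a van der Waals gas the second virial coefficient B₂ = b − a/(RT) vanishes at T_B = a/(Rb).
T_B = 423/(8.314×0.0510) = 423/0.42401 = 997.6 K

T_B ≈ 997.6 K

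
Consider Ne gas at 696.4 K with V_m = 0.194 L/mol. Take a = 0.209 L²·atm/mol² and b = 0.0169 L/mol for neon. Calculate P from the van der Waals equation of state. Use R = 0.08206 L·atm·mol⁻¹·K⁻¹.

P = RT/(V_m − b) − a/V_m²
RT/(V_m − b) = (0.08206)(696.4)/(0.194 − 0.0169) = 57.147/0.17710 = 322.68 atm
a/V_m² = 0.209/(0.194)² = 5.5532 atm
P = 322.68 − 5.5532 = 317.1 atm

P ≈ 317.1 atm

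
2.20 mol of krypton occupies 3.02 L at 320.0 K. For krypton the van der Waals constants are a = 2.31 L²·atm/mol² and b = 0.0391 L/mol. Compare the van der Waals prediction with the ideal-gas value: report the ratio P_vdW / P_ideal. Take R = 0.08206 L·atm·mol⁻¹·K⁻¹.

P_vdW / P_ideal ≈ 0.9652

Ideal: P_ideal = nRT/V = (2.20)(0.08206)(320.0)/3.02 = 19.1292 atm
vdW: P = nRT/(V − nb) − a n²/V² = 57.7702/2.93398 − 11.1804/9.12040 = 19.6900 − 1.22587 = 18.4641 atm
Ratio = 18.4641/19.1292 = 0.9652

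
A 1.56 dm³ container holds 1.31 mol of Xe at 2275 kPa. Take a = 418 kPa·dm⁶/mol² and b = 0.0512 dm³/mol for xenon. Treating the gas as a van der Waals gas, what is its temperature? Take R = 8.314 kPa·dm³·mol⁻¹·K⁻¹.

T ≈ 352.2 K

T = (P + a n²/V²)(V − nb)/(nR)
P + a n²/V² = 2275 + (418)(1.31)²/(1.56)² = 2569.8 kPa
V − nb = 1.56 − (1.31)(0.0512) = 1.4929 dm³
T = (2569.8)(1.4929)/((1.31)(8.314)) = 352.2 K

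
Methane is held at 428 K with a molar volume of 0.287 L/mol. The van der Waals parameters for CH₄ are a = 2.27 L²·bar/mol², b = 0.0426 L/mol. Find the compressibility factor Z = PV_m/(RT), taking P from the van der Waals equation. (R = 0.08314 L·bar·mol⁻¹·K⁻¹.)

P = RT/(V_m − b) − a/V_m² = (0.08314)(428)/(0.287 − 0.0426) − 2.27/(0.287)²
  = 35.584/0.24440 − 27.559 = 145.60 − 27.559 = 118.04 bar
Z = PV_m/(RT) = (118.04)(0.287)/((0.08314)(428)) = 33.877/35.584 = 0.9520

Z ≈ 0.9520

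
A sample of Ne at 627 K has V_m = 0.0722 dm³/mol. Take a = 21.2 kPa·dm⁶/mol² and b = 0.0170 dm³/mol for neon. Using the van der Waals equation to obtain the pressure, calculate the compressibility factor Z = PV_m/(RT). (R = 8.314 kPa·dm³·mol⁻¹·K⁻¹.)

Z ≈ 1.252

P = RT/(V_m − b) − a/V_m² = (8.314)(627)/(0.0722 − 0.0170) − 21.2/(0.0722)²
  = 5212.9/0.055200 − 4066.9 = 94437 − 4066.9 = 90370 kPa
Z = PV_m/(RT) = (90370)(0.0722)/((8.314)(627)) = 6524.7/5212.9 = 1.252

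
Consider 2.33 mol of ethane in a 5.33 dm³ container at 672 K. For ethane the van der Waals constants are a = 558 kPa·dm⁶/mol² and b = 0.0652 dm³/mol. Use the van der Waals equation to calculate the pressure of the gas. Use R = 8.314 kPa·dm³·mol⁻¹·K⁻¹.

P ≈ 2407 kPa

P = nRT/(V − nb) − a n²/V²
nRT/(V − nb) = (2.33)(8.314)(672)/(5.33 − 2.33×0.0652) = 13018/5.1781 = 2514.0 kPa
a n²/V² = (558)(2.33)²/(5.33)² = 106.63 kPa
P = 2514.0 − 106.63 = 2407 kPa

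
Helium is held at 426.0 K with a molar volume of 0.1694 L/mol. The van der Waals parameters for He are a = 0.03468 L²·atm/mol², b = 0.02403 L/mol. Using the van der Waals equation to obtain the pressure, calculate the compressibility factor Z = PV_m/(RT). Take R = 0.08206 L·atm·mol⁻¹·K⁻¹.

P = RT/(V_m − b) − a/V_m² = (0.08206)(426.0)/(0.1694 − 0.02403) − 0.03468/(0.1694)²
  = 34.958/0.14537 − 1.2085 = 240.48 − 1.2085 = 239.27 atm
Z = PV_m/(RT) = (239.27)(0.1694)/((0.08206)(426.0)) = 40.532/34.958 = 1.159

Z ≈ 1.159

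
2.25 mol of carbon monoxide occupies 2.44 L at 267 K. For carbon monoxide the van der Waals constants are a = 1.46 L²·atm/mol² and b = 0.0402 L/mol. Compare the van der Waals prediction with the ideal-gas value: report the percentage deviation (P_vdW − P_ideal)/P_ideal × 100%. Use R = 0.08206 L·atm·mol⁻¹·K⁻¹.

-2.30 %

Ideal: P_ideal = nRT/V = (2.25)(0.08206)(267)/2.44 = 20.2039 atm
vdW: P = nRT/(V − nb) − a n²/V² = 49.2975/2.34955 − 7.39125/5.95360 = 20.9817 − 1.24148 = 19.7402 atm
% deviation = (19.7402 − 20.2039)/20.2039 × 100% = -2.30%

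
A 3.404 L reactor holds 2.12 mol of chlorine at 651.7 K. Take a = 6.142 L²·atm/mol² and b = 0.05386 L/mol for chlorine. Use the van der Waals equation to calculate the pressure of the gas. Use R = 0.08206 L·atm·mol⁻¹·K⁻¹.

P ≈ 32.08 atm

P = nRT/(V − nb) − a n²/V²
nRT/(V − nb) = (2.12)(0.08206)(651.7)/(3.404 − 2.12×0.05386) = 113.37/3.2898 = 34.461 atm
a n²/V² = (6.142)(2.12)²/(3.404)² = 2.3823 atm
P = 34.461 − 2.3823 = 32.08 atm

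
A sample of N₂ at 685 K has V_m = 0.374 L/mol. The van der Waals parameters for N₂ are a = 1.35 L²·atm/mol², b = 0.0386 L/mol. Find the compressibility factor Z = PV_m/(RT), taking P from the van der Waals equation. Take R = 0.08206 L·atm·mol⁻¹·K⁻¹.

Z ≈ 1.051

P = RT/(V_m − b) − a/V_m² = (0.08206)(685)/(0.374 − 0.0386) − 1.35/(0.374)²
  = 56.211/0.33540 − 9.6514 = 167.59 − 9.6514 = 157.94 atm
Z = PV_m/(RT) = (157.94)(0.374)/((0.08206)(685)) = 59.070/56.211 = 1.051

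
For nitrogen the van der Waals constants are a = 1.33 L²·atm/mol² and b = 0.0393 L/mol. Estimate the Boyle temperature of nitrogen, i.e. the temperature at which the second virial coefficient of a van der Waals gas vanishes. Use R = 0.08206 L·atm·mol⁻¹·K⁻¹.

T_B ≈ 412.4 K

For a van der Waals gas the second virial coefficient B₂ = b − a/(RT) vanishes at T_B = a/(Rb).
T_B = 1.33/(0.08206×0.0393) = 1.33/0.0032250 = 412.4 K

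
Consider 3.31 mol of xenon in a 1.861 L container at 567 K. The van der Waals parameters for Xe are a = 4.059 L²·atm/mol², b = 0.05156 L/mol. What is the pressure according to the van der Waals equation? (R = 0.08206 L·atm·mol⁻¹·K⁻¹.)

P = nRT/(V − nb) − a n²/V²
nRT/(V − nb) = (3.31)(0.08206)(567)/(1.861 − 3.31×0.05156) = 154.01/1.6903 = 91.114 atm
a n²/V² = (4.059)(3.31)²/(1.861)² = 12.841 atm
P = 91.114 − 12.841 = 78.27 atm

P ≈ 78.27 atm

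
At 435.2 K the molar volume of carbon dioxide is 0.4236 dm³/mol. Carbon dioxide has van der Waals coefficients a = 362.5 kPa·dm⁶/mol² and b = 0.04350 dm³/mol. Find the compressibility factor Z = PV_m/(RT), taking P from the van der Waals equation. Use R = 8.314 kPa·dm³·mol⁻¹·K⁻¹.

P = RT/(V_m − b) − a/V_m² = (8.314)(435.2)/(0.4236 − 0.04350) − 362.5/(0.4236)²
  = 3618.3/0.38010 − 2020.2 = 9519.3 − 2020.2 = 7499.1 kPa
Z = PV_m/(RT) = (7499.1)(0.4236)/((8.314)(435.2)) = 3176.6/3618.3 = 0.8779

Z ≈ 0.8779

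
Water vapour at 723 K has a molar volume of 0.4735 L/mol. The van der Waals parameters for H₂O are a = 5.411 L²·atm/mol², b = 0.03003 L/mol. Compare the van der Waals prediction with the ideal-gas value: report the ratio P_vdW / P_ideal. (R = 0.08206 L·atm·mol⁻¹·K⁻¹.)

Ideal: P_ideal = RT/V_m = (0.08206)(723)/0.4735 = 125.300 atm
vdW: P = RT/(V_m − b) − a/V_m² = 59.3294/0.443470 − 5.411/0.224202 = 133.784 − 24.1345 = 109.650 atm
Ratio = 109.650/125.300 = 0.8751

P_vdW / P_ideal ≈ 0.8751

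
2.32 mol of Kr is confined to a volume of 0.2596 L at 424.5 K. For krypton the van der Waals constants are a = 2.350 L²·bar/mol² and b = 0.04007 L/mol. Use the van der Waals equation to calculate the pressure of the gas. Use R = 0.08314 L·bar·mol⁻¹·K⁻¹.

P ≈ 303.7 bar

P = nRT/(V − nb) − a n²/V²
nRT/(V − nb) = (2.32)(0.08314)(424.5)/(0.2596 − 2.32×0.04007) = 81.880/0.16664 = 491.36 bar
a n²/V² = (2.350)(2.32)²/(0.2596)² = 187.69 bar
P = 491.36 − 187.69 = 303.7 bar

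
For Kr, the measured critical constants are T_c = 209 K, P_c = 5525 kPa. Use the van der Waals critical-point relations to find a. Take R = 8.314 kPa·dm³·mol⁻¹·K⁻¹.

a ≈ 230.5 kPa·dm⁶/mol²

From T_c = 8a/(27Rb) and P_c = a/(27b²): a = 27 R² T_c²/(64 P_c).
a = 27×(8.314)²×(209)²/(64×5525) = 81522291/353600 = 230.5 kPa·dm⁶/mol²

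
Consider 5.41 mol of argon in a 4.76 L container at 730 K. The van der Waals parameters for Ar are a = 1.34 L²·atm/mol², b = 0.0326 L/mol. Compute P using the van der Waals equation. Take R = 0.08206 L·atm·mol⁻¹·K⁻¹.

P ≈ 68.97 atm

P = nRT/(V − nb) − a n²/V²
nRT/(V − nb) = (5.41)(0.08206)(730)/(4.76 − 5.41×0.0326) = 324.08/4.5836 = 70.704 atm
a n²/V² = (1.34)(5.41)²/(4.76)² = 1.7310 atm
P = 70.704 − 1.7310 = 68.97 atm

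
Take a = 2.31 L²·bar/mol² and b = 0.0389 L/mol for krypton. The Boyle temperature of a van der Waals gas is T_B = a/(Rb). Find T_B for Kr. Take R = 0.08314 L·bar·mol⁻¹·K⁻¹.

For a van der Waals gas the second virial coefficient B₂ = b − a/(RT) vanishes at T_B = a/(Rb).
T_B = 2.31/(0.08314×0.0389) = 2.31/0.0032341 = 714.3 K

T_B ≈ 714.3 K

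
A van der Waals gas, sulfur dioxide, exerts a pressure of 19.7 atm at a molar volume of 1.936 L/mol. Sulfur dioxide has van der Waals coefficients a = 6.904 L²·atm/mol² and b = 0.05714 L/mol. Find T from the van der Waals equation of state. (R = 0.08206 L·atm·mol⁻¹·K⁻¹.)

T ≈ 493.2 K

T = (P + a/V_m²)(V_m − b)/R
P + a/V_m² = 19.7 + 6.904/(1.936)² = 21.542 atm
V_m − b = 1.936 − 0.05714 = 1.8789 L/mol
T = (21.542)(1.8789)/0.08206 = 493.2 K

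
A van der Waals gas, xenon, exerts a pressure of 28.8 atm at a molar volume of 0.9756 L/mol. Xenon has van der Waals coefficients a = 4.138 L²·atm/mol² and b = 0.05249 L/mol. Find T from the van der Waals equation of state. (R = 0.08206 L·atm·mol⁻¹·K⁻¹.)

T = (P + a/V_m²)(V_m − b)/R
P + a/V_m² = 28.8 + 4.138/(0.9756)² = 33.148 atm
V_m − b = 0.9756 − 0.05249 = 0.92311 L/mol
T = (33.148)(0.92311)/0.08206 = 372.9 K

T ≈ 372.9 K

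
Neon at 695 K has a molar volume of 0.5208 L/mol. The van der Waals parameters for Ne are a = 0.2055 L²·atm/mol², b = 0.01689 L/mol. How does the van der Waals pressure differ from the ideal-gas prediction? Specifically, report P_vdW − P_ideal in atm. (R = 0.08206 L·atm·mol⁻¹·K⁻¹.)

Ideal: P_ideal = RT/V_m = (0.08206)(695)/0.5208 = 109.508 atm
vdW: P = RT/(V_m − b) − a/V_m² = 57.0317/0.503910 − 0.2055/0.271233 = 113.178 − 0.757651 = 112.420 atm
ΔP = 112.420 − 109.508 = 2.91 atm

ΔP ≈ 2.91 atm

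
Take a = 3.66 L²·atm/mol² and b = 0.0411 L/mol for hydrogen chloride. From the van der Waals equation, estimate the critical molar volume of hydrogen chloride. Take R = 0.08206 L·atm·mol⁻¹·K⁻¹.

V_m,c ≈ 0.1233 L/mol

For a van der Waals gas, V_m,c = 3b.
V_m,c = 3×0.0411 = 0.1233 L/mol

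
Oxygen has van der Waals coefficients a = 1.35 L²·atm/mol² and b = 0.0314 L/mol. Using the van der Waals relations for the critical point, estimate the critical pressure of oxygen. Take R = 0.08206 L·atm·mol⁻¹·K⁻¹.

For a van der Waals gas, P_c = a/(27b²).
P_c = 1.35/(27×(0.0314)²) = 1.35/0.026621 = 50.71 atm

P_c ≈ 50.71 atm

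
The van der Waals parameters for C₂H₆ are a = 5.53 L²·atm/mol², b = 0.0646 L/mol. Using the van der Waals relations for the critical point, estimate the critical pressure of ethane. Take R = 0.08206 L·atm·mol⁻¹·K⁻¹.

For a van der Waals gas, P_c = a/(27b²).
P_c = 5.53/(27×(0.0646)²) = 5.53/0.11268 = 49.08 atm

P_c ≈ 49.08 atm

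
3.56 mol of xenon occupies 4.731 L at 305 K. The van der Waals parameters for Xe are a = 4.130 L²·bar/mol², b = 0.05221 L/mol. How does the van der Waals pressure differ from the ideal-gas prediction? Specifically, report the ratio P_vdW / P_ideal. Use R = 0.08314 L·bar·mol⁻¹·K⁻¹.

P_vdW / P_ideal ≈ 0.9183

Ideal: P_ideal = nRT/V = (3.56)(0.08314)(305)/4.731 = 19.0813 bar
vdW: P = nRT/(V − nb) − a n²/V² = 90.2734/4.54513 − 52.3420/22.3824 = 19.8616 − 2.33853 = 17.5231 bar
Ratio = 17.5231/19.0813 = 0.9183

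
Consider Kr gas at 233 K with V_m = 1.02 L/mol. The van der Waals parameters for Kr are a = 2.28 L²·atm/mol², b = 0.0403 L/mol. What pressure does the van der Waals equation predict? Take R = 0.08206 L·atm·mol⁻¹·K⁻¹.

P ≈ 17.32 atm

P = RT/(V_m − b) − a/V_m²
RT/(V_m − b) = (0.08206)(233)/(1.02 − 0.0403) = 19.120/0.97970 = 19.516 atm
a/V_m² = 2.28/(1.02)² = 2.1915 atm
P = 19.516 − 2.1915 = 17.32 atm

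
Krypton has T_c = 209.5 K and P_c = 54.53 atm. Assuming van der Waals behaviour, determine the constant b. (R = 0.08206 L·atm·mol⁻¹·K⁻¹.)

b ≈ 0.03941 L/mol

From T_c = 8a/(27Rb) and P_c = a/(27b²): b = R T_c/(8 P_c).
b = (0.08206)(209.5)/(8×54.53) = 17.192/436.24 = 0.03941 L/mol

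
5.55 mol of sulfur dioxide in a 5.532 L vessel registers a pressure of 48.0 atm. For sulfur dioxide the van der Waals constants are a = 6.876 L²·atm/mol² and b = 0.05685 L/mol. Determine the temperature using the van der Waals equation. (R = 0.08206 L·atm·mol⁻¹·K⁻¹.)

T = (P + a n²/V²)(V − nb)/(nR)
P + a n²/V² = 48.0 + (6.876)(5.55)²/(5.532)² = 54.921 atm
V − nb = 5.532 − (5.55)(0.05685) = 5.2165 L
T = (54.921)(5.2165)/((5.55)(0.08206)) = 629.1 K

T ≈ 629.1 K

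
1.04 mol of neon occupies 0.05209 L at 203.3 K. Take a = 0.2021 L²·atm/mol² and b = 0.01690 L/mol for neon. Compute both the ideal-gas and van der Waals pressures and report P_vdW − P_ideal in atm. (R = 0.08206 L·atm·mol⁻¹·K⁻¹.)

Ideal: P_ideal = nRT/V = (1.04)(0.08206)(203.3)/0.05209 = 333.079 atm
vdW: P = nRT/(V − nb) − a n²/V² = 17.3501/0.0345140 − 0.218591/0.00271337 = 502.697 − 80.5607 = 422.136 atm
ΔP = 422.136 − 333.079 = 89.06 atm

ΔP ≈ 89.06 atm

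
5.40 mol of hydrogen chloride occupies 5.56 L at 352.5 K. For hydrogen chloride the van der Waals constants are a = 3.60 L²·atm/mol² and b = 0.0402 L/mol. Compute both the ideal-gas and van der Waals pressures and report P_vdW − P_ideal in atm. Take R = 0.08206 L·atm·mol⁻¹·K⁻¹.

Ideal: P_ideal = nRT/V = (5.40)(0.08206)(352.5)/5.56 = 28.0937 atm
vdW: P = nRT/(V − nb) − a n²/V² = 156.201/5.34292 − 104.976/30.9136 = 29.2351 − 3.39579 = 25.8393 atm
ΔP = 25.8393 − 28.0937 = -2.254 atm

ΔP ≈ -2.254 atm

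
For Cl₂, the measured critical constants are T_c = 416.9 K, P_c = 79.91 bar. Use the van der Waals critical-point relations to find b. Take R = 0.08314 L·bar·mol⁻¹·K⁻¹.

From T_c = 8a/(27Rb) and P_c = a/(27b²): b = R T_c/(8 P_c).
b = (0.08314)(416.9)/(8×79.91) = 34.661/639.28 = 0.05422 L/mol

b ≈ 0.05422 L/mol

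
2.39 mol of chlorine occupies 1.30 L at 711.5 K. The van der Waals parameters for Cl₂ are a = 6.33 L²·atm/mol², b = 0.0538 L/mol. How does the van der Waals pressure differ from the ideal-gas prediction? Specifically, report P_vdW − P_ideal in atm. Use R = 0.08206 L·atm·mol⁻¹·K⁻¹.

Ideal: P_ideal = nRT/V = (2.39)(0.08206)(711.5)/1.30 = 107.340 atm
vdW: P = nRT/(V − nb) − a n²/V² = 139.542/1.17142 − 36.1576/1.69000 = 119.122 − 21.3950 = 97.727 atm
ΔP = 97.727 − 107.340 = -9.61 atm

ΔP ≈ -9.61 atm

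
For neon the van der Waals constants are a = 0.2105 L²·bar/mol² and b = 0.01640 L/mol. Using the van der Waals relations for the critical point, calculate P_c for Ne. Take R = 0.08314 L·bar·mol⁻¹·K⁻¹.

P_c ≈ 28.99 bar

For a van der Waals gas, P_c = a/(27b²).
P_c = 0.2105/(27×(0.01640)²) = 0.2105/0.0072619 = 28.99 bar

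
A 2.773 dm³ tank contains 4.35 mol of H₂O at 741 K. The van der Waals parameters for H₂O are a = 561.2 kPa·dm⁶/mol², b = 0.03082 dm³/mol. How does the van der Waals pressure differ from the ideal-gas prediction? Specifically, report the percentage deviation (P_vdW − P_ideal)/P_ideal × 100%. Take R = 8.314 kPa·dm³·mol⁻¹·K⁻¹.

-9.21 %

Ideal: P_ideal = nRT/V = (4.35)(8.314)(741)/2.773 = 9664.24 kPa
vdW: P = nRT/(V − nb) − a n²/V² = 26798.9/2.63893 − 10619.3/7.68953 = 10155.2 − 1381.01 = 8774.2 kPa
% deviation = (8774.2 − 9664.24)/9664.24 × 100% = -9.21%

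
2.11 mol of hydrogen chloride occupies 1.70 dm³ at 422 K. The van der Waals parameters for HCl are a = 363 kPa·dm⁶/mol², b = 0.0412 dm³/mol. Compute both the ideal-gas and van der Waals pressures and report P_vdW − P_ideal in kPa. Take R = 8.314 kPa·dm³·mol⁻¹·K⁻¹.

ΔP ≈ -324.5 kPa

Ideal: P_ideal = nRT/V = (2.11)(8.314)(422)/1.70 = 4354.68 kPa
vdW: P = nRT/(V − nb) − a n²/V² = 7402.95/1.61307 − 1616.11/2.89000 = 4589.35 − 559.208 = 4030.14 kPa
ΔP = 4030.14 − 4354.68 = -324.5 kPa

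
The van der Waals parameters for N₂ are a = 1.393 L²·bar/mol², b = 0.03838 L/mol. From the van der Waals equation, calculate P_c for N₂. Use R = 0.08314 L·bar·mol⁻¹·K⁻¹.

P_c ≈ 35.02 bar

For a van der Waals gas, P_c = a/(27b²).
P_c = 1.393/(27×(0.03838)²) = 1.393/0.039772 = 35.02 bar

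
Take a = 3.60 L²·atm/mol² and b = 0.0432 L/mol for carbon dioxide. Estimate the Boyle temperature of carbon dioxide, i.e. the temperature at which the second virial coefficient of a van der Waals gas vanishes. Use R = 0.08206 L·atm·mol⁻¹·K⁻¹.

For a van der Waals gas the second virial coefficient B₂ = b − a/(RT) vanishes at T_B = a/(Rb).
T_B = 3.60/(0.08206×0.0432) = 3.60/0.0035450 = 1016 K

T_B ≈ 1016 K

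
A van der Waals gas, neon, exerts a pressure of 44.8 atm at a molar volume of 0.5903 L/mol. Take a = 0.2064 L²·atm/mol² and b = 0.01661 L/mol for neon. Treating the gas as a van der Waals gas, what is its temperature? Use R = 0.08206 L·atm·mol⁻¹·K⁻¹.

T ≈ 317.3 K

T = (P + a/V_m²)(V_m − b)/R
P + a/V_m² = 44.8 + 0.2064/(0.5903)² = 45.392 atm
V_m − b = 0.5903 − 0.01661 = 0.57369 L/mol
T = (45.392)(0.57369)/0.08206 = 317.3 K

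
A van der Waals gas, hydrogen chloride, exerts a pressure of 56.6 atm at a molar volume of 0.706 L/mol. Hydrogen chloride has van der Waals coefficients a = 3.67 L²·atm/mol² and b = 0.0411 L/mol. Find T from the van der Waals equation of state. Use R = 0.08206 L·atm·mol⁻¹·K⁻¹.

T = (P + a/V_m²)(V_m − b)/R
P + a/V_m² = 56.6 + 3.67/(0.706)² = 63.963 atm
V_m − b = 0.706 − 0.0411 = 0.66490 L/mol
T = (63.963)(0.66490)/0.08206 = 518.3 K

T ≈ 518.3 K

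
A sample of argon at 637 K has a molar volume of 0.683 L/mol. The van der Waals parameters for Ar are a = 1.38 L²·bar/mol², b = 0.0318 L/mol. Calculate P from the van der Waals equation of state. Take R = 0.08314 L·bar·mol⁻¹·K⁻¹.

P = RT/(V_m − b) − a/V_m²
RT/(V_m − b) = (0.08314)(637)/(0.683 − 0.0318) = 52.960/0.65120 = 81.327 bar
a/V_m² = 1.38/(0.683)² = 2.9583 bar
P = 81.327 − 2.9583 = 78.37 bar

P ≈ 78.37 bar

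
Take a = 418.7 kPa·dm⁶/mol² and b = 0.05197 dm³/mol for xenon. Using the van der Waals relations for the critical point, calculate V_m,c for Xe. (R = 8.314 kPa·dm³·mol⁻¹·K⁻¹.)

For a van der Waals gas, V_m,c = 3b.
V_m,c = 3×0.05197 = 0.1559 dm³/mol

V_m,c ≈ 0.1559 dm³/mol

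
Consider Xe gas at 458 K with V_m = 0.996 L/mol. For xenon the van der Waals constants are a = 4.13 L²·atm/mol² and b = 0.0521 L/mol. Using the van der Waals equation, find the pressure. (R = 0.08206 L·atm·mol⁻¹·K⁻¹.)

P ≈ 35.65 atm

P = RT/(V_m − b) − a/V_m²
RT/(V_m − b) = (0.08206)(458)/(0.996 − 0.0521) = 37.583/0.94390 = 39.817 atm
a/V_m² = 4.13/(0.996)² = 4.1632 atm
P = 39.817 − 4.1632 = 35.65 atm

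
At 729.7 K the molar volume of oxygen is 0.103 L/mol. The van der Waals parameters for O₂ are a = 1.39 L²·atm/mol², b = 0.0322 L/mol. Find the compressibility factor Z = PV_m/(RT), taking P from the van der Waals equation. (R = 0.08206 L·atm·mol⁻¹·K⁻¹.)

P = RT/(V_m − b) − a/V_m² = (0.08206)(729.7)/(0.103 − 0.0322) − 1.39/(0.103)²
  = 59.879/0.070800 − 131.02 = 845.75 − 131.02 = 714.73 atm
Z = PV_m/(RT) = (714.73)(0.103)/((0.08206)(729.7)) = 73.617/59.879 = 1.229

Z ≈ 1.229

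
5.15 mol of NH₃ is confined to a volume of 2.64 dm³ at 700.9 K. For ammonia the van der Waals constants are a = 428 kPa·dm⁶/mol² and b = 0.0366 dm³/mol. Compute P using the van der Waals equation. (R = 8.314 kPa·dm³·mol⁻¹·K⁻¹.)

P ≈ 10613 kPa

P = nRT/(V − nb) − a n²/V²
nRT/(V − nb) = (5.15)(8.314)(700.9)/(2.64 − 5.15×0.0366) = 30011/2.4515 = 12242 kPa
a n²/V² = (428)(5.15)²/(2.64)² = 1628.7 kPa
P = 12242 − 1628.7 = 10613 kPa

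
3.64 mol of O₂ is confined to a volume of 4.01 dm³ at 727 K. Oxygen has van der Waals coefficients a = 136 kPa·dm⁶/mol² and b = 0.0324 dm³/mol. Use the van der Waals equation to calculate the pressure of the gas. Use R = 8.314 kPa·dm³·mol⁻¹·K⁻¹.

P = nRT/(V − nb) − a n²/V²
nRT/(V − nb) = (3.64)(8.314)(727)/(4.01 − 3.64×0.0324) = 22001/3.8921 = 5652.7 kPa
a n²/V² = (136)(3.64)²/(4.01)² = 112.06 kPa
P = 5652.7 − 112.06 = 5541 kPa

P ≈ 5541 kPa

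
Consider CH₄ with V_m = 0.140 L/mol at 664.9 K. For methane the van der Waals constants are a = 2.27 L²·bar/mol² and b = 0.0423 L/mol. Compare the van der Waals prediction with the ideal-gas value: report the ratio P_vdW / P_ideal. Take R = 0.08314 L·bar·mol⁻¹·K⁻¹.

Ideal: P_ideal = RT/V_m = (0.08314)(664.9)/0.140 = 394.856 bar
vdW: P = RT/(V_m − b) − a/V_m² = 55.2798/0.0977000 − 2.27/0.0196000 = 565.812 − 115.816 = 449.996 bar
Ratio = 449.996/394.856 = 1.140

P_vdW / P_ideal ≈ 1.140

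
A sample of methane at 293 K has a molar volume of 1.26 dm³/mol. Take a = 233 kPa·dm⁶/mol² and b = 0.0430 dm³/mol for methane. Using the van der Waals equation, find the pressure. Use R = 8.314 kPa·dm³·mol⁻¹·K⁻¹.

P ≈ 1855 kPa

P = RT/(V_m − b) − a/V_m²
RT/(V_m − b) = (8.314)(293)/(1.26 − 0.0430) = 2436.0/1.2170 = 2001.6 kPa
a/V_m² = 233/(1.26)² = 146.76 kPa
P = 2001.6 − 146.76 = 1855 kPa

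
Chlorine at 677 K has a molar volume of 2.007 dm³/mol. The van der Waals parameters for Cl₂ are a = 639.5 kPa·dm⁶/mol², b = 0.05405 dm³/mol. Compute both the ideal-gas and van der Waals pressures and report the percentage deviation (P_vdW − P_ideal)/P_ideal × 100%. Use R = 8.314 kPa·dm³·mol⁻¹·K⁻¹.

-2.89 %

Ideal: P_ideal = RT/V_m = (8.314)(677)/2.007 = 2804.47 kPa
vdW: P = RT/(V_m − b) − a/V_m² = 5628.58/1.95295 − 639.5/4.02805 = 2882.09 − 158.762 = 2723.33 kPa
% deviation = (2723.33 − 2804.47)/2804.47 × 100% = -2.89%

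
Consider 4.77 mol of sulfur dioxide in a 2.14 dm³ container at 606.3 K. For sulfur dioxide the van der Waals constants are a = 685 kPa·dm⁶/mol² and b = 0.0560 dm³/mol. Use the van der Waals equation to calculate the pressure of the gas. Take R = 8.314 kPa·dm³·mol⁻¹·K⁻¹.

P = nRT/(V − nb) − a n²/V²
nRT/(V − nb) = (4.77)(8.314)(606.3)/(2.14 − 4.77×0.0560) = 24045/1.8729 = 12838 kPa
a n²/V² = (685)(4.77)²/(2.14)² = 3403.3 kPa
P = 12838 − 3403.3 = 9435 kPa

P ≈ 9435 kPa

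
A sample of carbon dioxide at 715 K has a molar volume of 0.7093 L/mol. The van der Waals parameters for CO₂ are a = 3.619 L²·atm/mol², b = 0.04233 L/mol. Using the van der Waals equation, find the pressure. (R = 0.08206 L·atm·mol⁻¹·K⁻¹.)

P = RT/(V_m − b) − a/V_m²
RT/(V_m − b) = (0.08206)(715)/(0.7093 − 0.04233) = 58.673/0.66697 = 87.969 atm
a/V_m² = 3.619/(0.7093)² = 7.1933 atm
P = 87.969 − 7.1933 = 80.78 atm

P ≈ 80.78 atm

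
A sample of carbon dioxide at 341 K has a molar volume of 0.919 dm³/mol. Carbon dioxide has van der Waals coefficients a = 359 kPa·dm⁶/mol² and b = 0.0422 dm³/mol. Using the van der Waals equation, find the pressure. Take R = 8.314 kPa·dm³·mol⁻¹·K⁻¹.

P ≈ 2808 kPa

P = RT/(V_m − b) − a/V_m²
RT/(V_m − b) = (8.314)(341)/(0.919 − 0.0422) = 2835.1/0.87680 = 3233.5 kPa
a/V_m² = 359/(0.919)² = 425.07 kPa
P = 3233.5 − 425.07 = 2808 kPa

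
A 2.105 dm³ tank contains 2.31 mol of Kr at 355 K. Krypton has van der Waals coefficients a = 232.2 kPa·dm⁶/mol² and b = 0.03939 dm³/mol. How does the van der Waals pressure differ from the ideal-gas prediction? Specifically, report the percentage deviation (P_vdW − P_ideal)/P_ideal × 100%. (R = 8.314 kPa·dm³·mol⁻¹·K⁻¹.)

-4.12 %

Ideal: P_ideal = nRT/V = (2.31)(8.314)(355)/2.105 = 3238.91 kPa
vdW: P = nRT/(V − nb) − a n²/V² = 6817.90/2.01401 − 1239.04/4.43103 = 3385.24 − 279.628 = 3105.61 kPa
% deviation = (3105.61 − 3238.91)/3238.91 × 100% = -4.12%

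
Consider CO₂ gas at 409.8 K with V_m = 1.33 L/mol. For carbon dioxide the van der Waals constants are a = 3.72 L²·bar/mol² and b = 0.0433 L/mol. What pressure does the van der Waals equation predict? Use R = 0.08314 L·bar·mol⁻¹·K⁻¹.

P ≈ 24.38 bar

P = RT/(V_m − b) − a/V_m²
RT/(V_m − b) = (0.08314)(409.8)/(1.33 − 0.0433) = 34.071/1.2867 = 26.479 bar
a/V_m² = 3.72/(1.33)² = 2.1030 bar
P = 26.479 − 2.1030 = 24.38 bar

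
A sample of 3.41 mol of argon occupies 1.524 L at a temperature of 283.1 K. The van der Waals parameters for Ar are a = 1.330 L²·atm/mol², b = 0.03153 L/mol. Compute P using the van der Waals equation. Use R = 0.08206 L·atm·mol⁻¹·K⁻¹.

P = nRT/(V − nb) − a n²/V²
nRT/(V − nb) = (3.41)(0.08206)(283.1)/(1.524 − 3.41×0.03153) = 79.218/1.4165 = 55.925 atm
a n²/V² = (1.330)(3.41)²/(1.524)² = 6.6587 atm
P = 55.925 − 6.6587 = 49.27 atm

P ≈ 49.27 atm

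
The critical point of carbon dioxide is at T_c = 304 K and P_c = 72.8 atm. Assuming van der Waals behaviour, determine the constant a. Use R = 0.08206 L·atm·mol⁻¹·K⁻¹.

a ≈ 3.606 L²·atm/mol²

From T_c = 8a/(27Rb) and P_c = a/(27b²): a = 27 R² T_c²/(64 P_c).
a = 27×(0.08206)²×(304)²/(64×72.8) = 16803/4659.2 = 3.606 L²·atm/mol²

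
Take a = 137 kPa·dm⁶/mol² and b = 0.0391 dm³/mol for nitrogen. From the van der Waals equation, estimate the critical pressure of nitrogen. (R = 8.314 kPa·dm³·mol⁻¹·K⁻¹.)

For a van der Waals gas, P_c = a/(27b²).
P_c = 137/(27×(0.0391)²) = 137/0.041278 = 3319 kPa

P_c ≈ 3319 kPa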